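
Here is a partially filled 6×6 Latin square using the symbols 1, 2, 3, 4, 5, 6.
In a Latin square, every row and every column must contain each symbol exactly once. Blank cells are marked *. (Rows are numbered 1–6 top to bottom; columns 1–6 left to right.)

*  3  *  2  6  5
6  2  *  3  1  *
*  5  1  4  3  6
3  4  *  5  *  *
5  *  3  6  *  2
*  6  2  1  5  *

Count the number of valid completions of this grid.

Row 1, column 1: eliminating its row and column leaves {1, 4}.
Row 1, column 3: eliminating its row and column leaves {4}.
Row 2, column 3: eliminating its row and column leaves {4, 5}.
Row 2, column 6: eliminating its row and column leaves {4}.
Row 3, column 1: eliminating its row and column leaves {2}.
Row 4, column 3: eliminating its row and column leaves {6}.
Row 4, column 5: eliminating its row and column leaves {2}.
Row 4, column 6: eliminating its row and column leaves {1}.
Row 5, column 2: eliminating its row and column leaves {1}.
Row 5, column 5: eliminating its row and column leaves {4}.
Row 6, column 1: eliminating its row and column leaves {4}.
Row 6, column 6: eliminating its row and column leaves {3, 4}.
Only one assignment across all blanks avoids any row or column repeat, giving 1 completion.

1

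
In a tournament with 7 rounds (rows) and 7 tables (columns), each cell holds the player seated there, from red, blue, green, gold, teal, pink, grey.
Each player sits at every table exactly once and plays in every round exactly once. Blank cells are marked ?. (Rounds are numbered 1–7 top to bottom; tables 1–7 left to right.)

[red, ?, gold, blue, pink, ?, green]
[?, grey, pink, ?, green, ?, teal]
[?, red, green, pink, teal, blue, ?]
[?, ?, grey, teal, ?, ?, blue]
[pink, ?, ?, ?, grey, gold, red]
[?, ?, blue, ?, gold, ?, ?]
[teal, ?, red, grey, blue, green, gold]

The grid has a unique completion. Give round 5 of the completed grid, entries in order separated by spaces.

Round 5, table 3: round 5 has {red, gold, pink, grey} and table 3 has {red, blue, green, gold, pink, grey}, leaving only teal.
Round 5, table 4: round 5 has {red, gold, teal, pink, grey} and table 4 has {blue, teal, pink, grey}, leaving only green.
Round 5, table 2: round 5 has {red, green, gold, teal, pink, grey} and table 2 has {red, grey}, leaving only blue.
So round 5 reads: pink blue teal green grey gold red.

pink blue teal green grey gold red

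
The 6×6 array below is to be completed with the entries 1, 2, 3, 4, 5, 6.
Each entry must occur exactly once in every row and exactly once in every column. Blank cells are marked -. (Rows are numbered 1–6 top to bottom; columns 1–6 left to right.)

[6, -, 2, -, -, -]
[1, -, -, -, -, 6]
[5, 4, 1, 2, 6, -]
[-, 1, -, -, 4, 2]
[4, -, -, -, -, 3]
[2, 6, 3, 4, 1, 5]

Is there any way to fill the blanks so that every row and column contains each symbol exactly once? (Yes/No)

Row 3, column 6: row 3 together with column 6 already contain {1, 2, 3, 4, 5, 6} — every symbol — so nothing can go there. The grid has no valid completion.

No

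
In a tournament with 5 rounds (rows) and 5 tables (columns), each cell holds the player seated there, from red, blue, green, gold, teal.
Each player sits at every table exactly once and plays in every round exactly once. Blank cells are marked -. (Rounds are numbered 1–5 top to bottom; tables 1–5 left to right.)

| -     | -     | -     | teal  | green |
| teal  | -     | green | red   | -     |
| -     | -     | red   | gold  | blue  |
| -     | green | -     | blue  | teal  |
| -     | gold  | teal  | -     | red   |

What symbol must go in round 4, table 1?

Round 2, table 2: round 2 has {red, green, teal} and table 2 has {green, gold}, leaving only blue.
Round 1, table 2: round 1 has {green, teal} and table 2 has {blue, green, gold}, leaving only red.
Round 2, table 5: round 2 has {red, blue, green, teal} and table 5 has {red, blue, green, teal}, leaving only gold.
Round 3, table 1: round 3 has {red, blue, gold} and table 1 has {teal}, leaving only green.
Round 3, table 2: round 3 has {red, blue, green, gold} and table 2 has {red, blue, green, gold}, leaving only teal.
Round 4, table 3: round 4 has {blue, green, teal} and table 3 has {red, green, teal}, leaving only gold.
Round 4 already has {blue, green, gold, teal} and table 1 already has {green, teal}, so round 4, table 1 must be red.

red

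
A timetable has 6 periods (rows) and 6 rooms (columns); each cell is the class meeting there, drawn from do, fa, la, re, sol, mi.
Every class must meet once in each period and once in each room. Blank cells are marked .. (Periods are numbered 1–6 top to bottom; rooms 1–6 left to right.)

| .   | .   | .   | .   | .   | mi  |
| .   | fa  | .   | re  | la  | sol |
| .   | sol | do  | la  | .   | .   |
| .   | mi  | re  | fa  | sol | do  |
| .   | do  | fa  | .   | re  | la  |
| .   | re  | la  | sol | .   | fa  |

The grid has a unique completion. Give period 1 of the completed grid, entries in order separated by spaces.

Period 1, room 2: period 1 has {mi} and room 2 has {do, fa, re, sol, mi}, leaving only la.
Period 1, room 3: period 1 has {la, mi} and room 3 has {do, fa, la, re}, leaving only sol.
Period 1, room 4: period 1 has {la, sol, mi} and room 4 has {fa, la, re, sol}, leaving only do.
Period 1, room 5: period 1 has {do, la, sol, mi} and room 5 has {la, re, sol}, leaving only fa.
Period 1, room 1: period 1 has {do, fa, la, sol, mi} and room 1 has {}, leaving only re.
So period 1 reads: re la sol do fa mi.

re la sol do fa mi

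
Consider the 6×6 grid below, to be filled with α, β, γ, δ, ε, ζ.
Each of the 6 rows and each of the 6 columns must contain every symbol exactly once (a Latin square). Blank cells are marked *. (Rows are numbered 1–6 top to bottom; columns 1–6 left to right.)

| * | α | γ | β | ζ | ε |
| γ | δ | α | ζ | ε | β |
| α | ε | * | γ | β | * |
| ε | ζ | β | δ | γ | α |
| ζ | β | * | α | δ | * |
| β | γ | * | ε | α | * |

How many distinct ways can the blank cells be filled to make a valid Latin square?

Row 1, column 1: eliminating its row and column leaves {δ}.
Row 3, column 3: eliminating its row and column leaves {δ, ζ}.
Row 3, column 6: eliminating its row and column leaves {δ, ζ}.
Row 5, column 3: eliminating its row and column leaves {ε}.
Row 5, column 6: eliminating its row and column leaves {γ}.
Row 6, column 3: eliminating its row and column leaves {δ, ζ}.
Row 6, column 6: eliminating its row and column leaves {δ, ζ}.
Enumerating the assignments across these blanks that avoid any row or column repeat gives 2 completions.

2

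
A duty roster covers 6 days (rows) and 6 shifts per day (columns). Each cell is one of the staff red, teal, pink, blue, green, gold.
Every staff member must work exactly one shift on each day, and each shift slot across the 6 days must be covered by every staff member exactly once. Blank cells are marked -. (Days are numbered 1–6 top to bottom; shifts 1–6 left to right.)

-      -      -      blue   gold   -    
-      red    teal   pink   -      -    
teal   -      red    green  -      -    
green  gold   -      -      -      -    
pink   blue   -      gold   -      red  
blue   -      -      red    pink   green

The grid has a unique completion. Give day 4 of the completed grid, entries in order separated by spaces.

Day 4, shift 4: day 4 has {green, gold} and shift 4 has {red, pink, blue, green, gold}, leaving only teal.
Day 1, shift 1: day 1 has {blue, gold} and shift 1 has {teal, pink, blue, green}, leaving only red.
Day 2, shift 1: day 2 has {red, teal, pink} and shift 1 has {red, teal, pink, blue, green}, leaving only gold.
Day 2, shift 6: day 2 has {red, teal, pink, gold} and shift 6 has {red, green}, leaving only blue.
Day 4, shift 6: day 4 has {teal, green, gold} and shift 6 has {red, blue, green}, leaving only pink.
Day 4, shift 3: day 4 has {teal, pink, green, gold} and shift 3 has {red, teal}, leaving only blue.
Day 4, shift 5: day 4 has {teal, pink, blue, green, gold} and shift 5 has {pink, gold}, leaving only red.
So day 4 reads: green gold blue teal red pink.

green gold blue teal red pink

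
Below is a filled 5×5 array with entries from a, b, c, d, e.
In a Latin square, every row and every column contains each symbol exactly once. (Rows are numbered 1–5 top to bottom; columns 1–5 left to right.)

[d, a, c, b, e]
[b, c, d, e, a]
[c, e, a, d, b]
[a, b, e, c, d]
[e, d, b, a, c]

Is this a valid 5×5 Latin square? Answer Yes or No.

Yes

Each row is a permutation of the 5 symbols, and so is each column.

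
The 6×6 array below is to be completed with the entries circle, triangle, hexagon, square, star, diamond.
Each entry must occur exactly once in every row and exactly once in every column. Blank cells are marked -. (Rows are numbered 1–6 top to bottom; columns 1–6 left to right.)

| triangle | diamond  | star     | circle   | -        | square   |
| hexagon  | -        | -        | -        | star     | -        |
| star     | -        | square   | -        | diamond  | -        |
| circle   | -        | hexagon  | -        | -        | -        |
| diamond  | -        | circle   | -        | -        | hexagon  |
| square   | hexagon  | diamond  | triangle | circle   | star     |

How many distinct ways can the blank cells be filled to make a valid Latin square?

3

Row 1, column 5: eliminating its row and column leaves {hexagon}.
Row 2, column 2: eliminating its row and column leaves {circle, triangle, square}.
Row 2, column 3: eliminating its row and column leaves {triangle}.
Row 2, column 4: eliminating its row and column leaves {square, diamond}.
Row 2, column 6: eliminating its row and column leaves {circle, triangle, diamond}.
Row 3, column 2: eliminating its row and column leaves {circle, triangle}.
Row 3, column 4: eliminating its row and column leaves {hexagon}.
Row 3, column 6: eliminating its row and column leaves {circle, triangle}.
Row 4, column 2: eliminating its row and column leaves {triangle, square, star}.
Row 4, column 4: eliminating its row and column leaves {square, star, diamond}.
Row 4, column 5: eliminating its row and column leaves {triangle, square}.
Row 4, column 6: eliminating its row and column leaves {triangle, diamond}.
Row 5, column 2: eliminating its row and column leaves {triangle, square, star}.
Row 5, column 4: eliminating its row and column leaves {square, star}.
Row 5, column 5: eliminating its row and column leaves {triangle, square}.
Enumerating the assignments across these blanks that avoid any row or column repeat gives 3 completions.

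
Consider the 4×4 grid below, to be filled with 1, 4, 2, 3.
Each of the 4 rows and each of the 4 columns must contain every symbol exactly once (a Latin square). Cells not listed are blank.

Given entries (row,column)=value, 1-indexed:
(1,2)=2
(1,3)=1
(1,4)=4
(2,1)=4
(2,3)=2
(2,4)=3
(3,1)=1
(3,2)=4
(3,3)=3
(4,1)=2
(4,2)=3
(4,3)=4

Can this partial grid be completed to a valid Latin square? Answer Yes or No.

Yes

No row or column among the givens repeats a symbol, and propagating forced cells runs into no contradiction.
One valid completion exists (for instance, 3 2 1 4 / 4 1 2 3 / 1 4 3 2 / 2 3 4 1).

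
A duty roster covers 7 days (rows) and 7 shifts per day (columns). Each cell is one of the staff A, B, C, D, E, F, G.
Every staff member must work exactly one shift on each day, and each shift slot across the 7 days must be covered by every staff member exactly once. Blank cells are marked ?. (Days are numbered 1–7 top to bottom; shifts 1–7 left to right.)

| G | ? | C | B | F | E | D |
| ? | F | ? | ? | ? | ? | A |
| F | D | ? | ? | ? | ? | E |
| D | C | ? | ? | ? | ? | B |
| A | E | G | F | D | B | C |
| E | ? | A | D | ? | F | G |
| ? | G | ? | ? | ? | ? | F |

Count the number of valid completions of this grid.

10

Day 1, shift 2: eliminating its day and shift leaves {A}.
Day 2, shift 1: eliminating its day and shift leaves {B, C}.
Day 2, shift 3: eliminating its day and shift leaves {B, D, E}.
Day 2, shift 4: eliminating its day and shift leaves {C, E, G}.
Day 2, shift 5: eliminating its day and shift leaves {B, C, E, G}.
Day 2, shift 6: eliminating its day and shift leaves {C, D, G}.
Day 3, shift 3: eliminating its day and shift leaves {B}.
Day 3, shift 4: eliminating its day and shift leaves {A, C, G}.
Day 3, shift 5: eliminating its day and shift leaves {A, B, C, G}.
Day 3, shift 6: eliminating its day and shift leaves {A, C, G}.
Day 4, shift 3: eliminating its day and shift leaves {E, F}.
Day 4, shift 4: eliminating its day and shift leaves {A, E, G}.
Day 4, shift 5: eliminating its day and shift leaves {A, E, G}.
Day 4, shift 6: eliminating its day and shift leaves {A, G}.
Day 6, shift 2: eliminating its day and shift leaves {B}.
Day 6, shift 5: eliminating its day and shift leaves {B, C}.
Day 7, shift 1: eliminating its day and shift leaves {B, C}.
Day 7, shift 3: eliminating its day and shift leaves {B, D, E}.
Day 7, shift 4: eliminating its day and shift leaves {A, C, E}.
Day 7, shift 5: eliminating its day and shift leaves {A, B, C, E}.
Day 7, shift 6: eliminating its day and shift leaves {A, C, D}.
Enumerating the assignments across these blanks that avoid any day or shift repeat gives 10 completions.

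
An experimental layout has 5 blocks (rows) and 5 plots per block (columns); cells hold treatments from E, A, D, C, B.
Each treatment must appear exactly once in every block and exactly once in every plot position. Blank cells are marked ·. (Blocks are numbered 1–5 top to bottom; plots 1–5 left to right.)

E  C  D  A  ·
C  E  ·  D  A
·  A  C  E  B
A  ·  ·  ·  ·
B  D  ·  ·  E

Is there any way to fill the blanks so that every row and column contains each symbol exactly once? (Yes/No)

Block 1, plot 5: block 1 together with plot 5 already contain {E, A, D, C, B} — every symbol — so nothing can go there. The grid has no valid completion.

No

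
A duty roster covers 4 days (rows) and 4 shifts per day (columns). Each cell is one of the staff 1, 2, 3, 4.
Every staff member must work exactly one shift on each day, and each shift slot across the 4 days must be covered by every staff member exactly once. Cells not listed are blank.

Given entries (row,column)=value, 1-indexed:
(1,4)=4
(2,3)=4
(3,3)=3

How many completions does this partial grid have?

Day 1, shift 1: eliminating its day and shift leaves {1, 2, 3}.
Day 1, shift 2: eliminating its day and shift leaves {1, 2, 3}.
Day 1, shift 3: eliminating its day and shift leaves {1, 2}.
Day 2, shift 1: eliminating its day and shift leaves {1, 2, 3}.
Day 2, shift 2: eliminating its day and shift leaves {1, 2, 3}.
Day 2, shift 4: eliminating its day and shift leaves {1, 2, 3}.
Day 3, shift 1: eliminating its day and shift leaves {1, 2, 4}.
Day 3, shift 2: eliminating its day and shift leaves {1, 2, 4}.
Day 3, shift 4: eliminating its day and shift leaves {1, 2}.
Day 4, shift 1: eliminating its day and shift leaves {1, 2, 3, 4}.
Day 4, shift 2: eliminating its day and shift leaves {1, 2, 3, 4}.
Day 4, shift 3: eliminating its day and shift leaves {1, 2}.
Day 4, shift 4: eliminating its day and shift leaves {1, 2, 3}.
Enumerating the assignments across these blanks that avoid any day or shift repeat gives 16 completions.

16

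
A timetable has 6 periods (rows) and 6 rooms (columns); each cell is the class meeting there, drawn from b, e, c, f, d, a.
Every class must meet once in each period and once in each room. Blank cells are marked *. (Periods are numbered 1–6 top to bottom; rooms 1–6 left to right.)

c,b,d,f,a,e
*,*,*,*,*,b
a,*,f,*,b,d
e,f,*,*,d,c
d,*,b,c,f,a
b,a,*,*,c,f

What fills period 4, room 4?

b

Period 2, room 1: period 2 has {b} and room 1 has {b, e, c, d, a}, leaving only f.
Period 2, room 5: period 2 has {b, f} and room 5 has {b, c, f, d, a}, leaving only e.
Period 3, room 4: period 3 has {b, f, d, a} and room 4 has {c, f}, leaving only e.
Period 3, room 2: period 3 has {b, e, f, d, a} and room 2 has {b, f, a}, leaving only c.
Period 2, room 2: period 2 has {b, e, f} and room 2 has {b, c, f, a}, leaving only d.
Period 2, room 4: period 2 has {b, e, f, d} and room 4 has {e, c, f}, leaving only a.
Period 4 already has {e, c, f, d} and room 4 already has {e, c, f, a}, so period 4, room 4 must be b.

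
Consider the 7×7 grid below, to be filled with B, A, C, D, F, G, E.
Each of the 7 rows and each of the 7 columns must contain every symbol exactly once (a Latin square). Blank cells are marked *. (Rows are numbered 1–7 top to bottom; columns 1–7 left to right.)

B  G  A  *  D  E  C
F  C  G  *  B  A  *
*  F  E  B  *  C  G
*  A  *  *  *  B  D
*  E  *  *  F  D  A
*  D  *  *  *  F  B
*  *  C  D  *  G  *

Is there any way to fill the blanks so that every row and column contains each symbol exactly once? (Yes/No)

No

Row 6, column 3: row 6 together with column 3 already contain {B, A, C, D, F, G, E} — every symbol — so nothing can go there. The grid has no valid completion.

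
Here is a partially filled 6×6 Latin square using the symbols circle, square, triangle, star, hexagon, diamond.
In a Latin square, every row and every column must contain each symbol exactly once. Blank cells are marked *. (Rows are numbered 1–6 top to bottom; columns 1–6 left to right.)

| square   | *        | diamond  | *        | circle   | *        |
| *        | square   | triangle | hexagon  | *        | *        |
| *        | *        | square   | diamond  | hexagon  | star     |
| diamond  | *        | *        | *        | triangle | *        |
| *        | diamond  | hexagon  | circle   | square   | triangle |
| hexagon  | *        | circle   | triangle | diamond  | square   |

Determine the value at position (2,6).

Row 1, column 4: row 1 has {circle, square, diamond} and column 4 has {circle, triangle, hexagon, diamond}, leaving only star.
Row 1, column 6: row 1 has {circle, square, star, diamond} and column 6 has {square, triangle, star}, leaving only hexagon.
Row 1, column 2: row 1 has {circle, square, star, hexagon, diamond} and column 2 has {square, diamond}, leaving only triangle.
Row 2, column 5: row 2 has {square, triangle, hexagon} and column 5 has {circle, square, triangle, hexagon, diamond}, leaving only star.
Row 2, column 1: row 2 has {square, triangle, star, hexagon} and column 1 has {square, hexagon, diamond}, leaving only circle.
Row 2 already has {circle, square, triangle, star, hexagon} and column 6 already has {square, triangle, star, hexagon}, so row 2, column 6 must be diamond.

diamond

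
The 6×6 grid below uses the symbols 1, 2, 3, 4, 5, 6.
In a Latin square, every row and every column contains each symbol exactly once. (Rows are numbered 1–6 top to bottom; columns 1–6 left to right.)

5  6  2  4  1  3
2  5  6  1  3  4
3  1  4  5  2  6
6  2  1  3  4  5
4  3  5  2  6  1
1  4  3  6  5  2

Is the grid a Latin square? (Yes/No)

Each row is a permutation of the 6 symbols, and so is each column.

Yes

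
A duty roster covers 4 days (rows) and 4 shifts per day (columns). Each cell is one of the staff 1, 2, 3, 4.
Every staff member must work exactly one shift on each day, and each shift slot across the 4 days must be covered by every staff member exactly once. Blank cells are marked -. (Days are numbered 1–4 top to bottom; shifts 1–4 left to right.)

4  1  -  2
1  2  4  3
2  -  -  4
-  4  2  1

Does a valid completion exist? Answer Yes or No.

Yes

No day or shift among the givens repeats a symbol, and propagating forced cells runs into no contradiction.
One valid completion exists (for instance, 4 1 3 2 / 1 2 4 3 / 2 3 1 4 / 3 4 2 1).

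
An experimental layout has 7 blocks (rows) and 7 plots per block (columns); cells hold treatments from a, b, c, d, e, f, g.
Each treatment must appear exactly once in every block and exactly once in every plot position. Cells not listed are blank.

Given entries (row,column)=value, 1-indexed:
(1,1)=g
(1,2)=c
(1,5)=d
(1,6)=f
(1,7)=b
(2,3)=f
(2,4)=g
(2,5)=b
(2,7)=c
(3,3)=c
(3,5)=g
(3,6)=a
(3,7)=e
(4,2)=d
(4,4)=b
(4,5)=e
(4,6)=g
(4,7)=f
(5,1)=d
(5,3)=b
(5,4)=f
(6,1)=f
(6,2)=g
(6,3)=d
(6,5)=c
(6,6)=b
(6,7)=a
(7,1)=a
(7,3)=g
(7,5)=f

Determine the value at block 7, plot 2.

Block 2, plot 1: block 2 has {b, c, f, g} and plot 1 has {a, d, f, g}, leaving only e.
Block 2, plot 2: block 2 has {b, c, e, f, g} and plot 2 has {c, d, g}, leaving only a.
Block 2, plot 6: block 2 has {a, b, c, e, f, g} and plot 6 has {a, b, f, g}, leaving only d.
Block 3, plot 1: block 3 has {a, c, e, g} and plot 1 has {a, d, e, f, g}, leaving only b.
Block 3, plot 2: block 3 has {a, b, c, e, g} and plot 2 has {a, c, d, g}, leaving only f.
Block 3, plot 4: block 3 has {a, b, c, e, f, g} and plot 4 has {b, f, g}, leaving only d.
Block 4, plot 1: block 4 has {b, d, e, f, g} and plot 1 has {a, b, d, e, f, g}, leaving only c.
Block 4, plot 3: block 4 has {b, c, d, e, f, g} and plot 3 has {b, c, d, f, g}, leaving only a.
Block 1, plot 3: block 1 has {b, c, d, f, g} and plot 3 has {a, b, c, d, f, g}, leaving only e.
Block 1, plot 4: block 1 has {b, c, d, e, f, g} and plot 4 has {b, d, f, g}, leaving only a.
Block 5, plot 2: block 5 has {b, d, f} and plot 2 has {a, c, d, f, g}, leaving only e.
Block 7 already has {a, f, g} and plot 2 already has {a, c, d, e, f, g}, so block 7, plot 2 must be b.

b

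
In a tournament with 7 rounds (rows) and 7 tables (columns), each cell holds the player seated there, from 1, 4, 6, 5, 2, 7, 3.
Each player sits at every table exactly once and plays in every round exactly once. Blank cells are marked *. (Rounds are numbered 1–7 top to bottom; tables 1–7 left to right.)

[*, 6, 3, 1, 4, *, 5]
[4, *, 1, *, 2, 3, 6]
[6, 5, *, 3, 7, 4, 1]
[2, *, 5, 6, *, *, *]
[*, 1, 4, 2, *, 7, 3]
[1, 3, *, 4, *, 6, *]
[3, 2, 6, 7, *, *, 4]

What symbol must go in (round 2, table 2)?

Round 2 already has {1, 4, 6, 2, 3} and table 2 already has {1, 6, 5, 2, 3}, so round 2, table 2 must be 7.

7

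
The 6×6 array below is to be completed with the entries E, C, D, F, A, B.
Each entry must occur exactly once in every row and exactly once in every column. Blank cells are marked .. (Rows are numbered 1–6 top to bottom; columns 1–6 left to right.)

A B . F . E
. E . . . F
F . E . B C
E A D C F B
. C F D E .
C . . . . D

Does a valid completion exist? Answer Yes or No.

Yes

No row or column among the givens repeats a symbol, and propagating forced cells runs into no contradiction.
One valid completion exists (for instance, A B C F D E / D E A B C F / F D E A B C / E A D C F B / B C F D E A / C F B E A D).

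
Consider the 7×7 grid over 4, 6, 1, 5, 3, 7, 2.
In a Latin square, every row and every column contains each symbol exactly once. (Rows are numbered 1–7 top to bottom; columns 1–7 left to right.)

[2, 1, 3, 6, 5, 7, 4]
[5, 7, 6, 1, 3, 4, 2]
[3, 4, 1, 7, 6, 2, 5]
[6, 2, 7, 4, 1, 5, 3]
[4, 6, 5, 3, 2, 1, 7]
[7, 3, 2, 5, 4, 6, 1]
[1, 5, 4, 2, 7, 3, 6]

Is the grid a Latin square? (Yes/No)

Yes

Each row is a permutation of the 7 symbols, and so is each column.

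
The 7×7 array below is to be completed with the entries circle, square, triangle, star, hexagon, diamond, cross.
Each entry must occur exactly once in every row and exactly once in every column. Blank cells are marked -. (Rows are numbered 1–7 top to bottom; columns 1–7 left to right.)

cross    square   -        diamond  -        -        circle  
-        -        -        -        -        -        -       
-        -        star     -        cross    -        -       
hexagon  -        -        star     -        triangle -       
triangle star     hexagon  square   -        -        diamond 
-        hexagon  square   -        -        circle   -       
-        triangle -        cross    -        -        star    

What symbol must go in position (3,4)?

Row 1, column 3: row 1 has {circle, square, diamond, cross} and column 3 has {square, star, hexagon}, leaving only triangle.
Row 5, column 5: row 5 has {square, triangle, star, hexagon, diamond} and column 5 has {cross}, leaving only circle.
Row 5, column 6: row 5 has {circle, square, triangle, star, hexagon, diamond} and column 6 has {circle, triangle}, leaving only cross.
Row 6, column 4: row 6 has {circle, square, hexagon} and column 4 has {square, star, diamond, cross}, leaving only triangle.
Row 6, column 7: row 6 has {circle, square, triangle, hexagon} and column 7 has {circle, star, diamond}, leaving only cross.
Row 4, column 7: row 4 has {triangle, star, hexagon} and column 7 has {circle, star, diamond, cross}, leaving only square.
Row 4, column 5: row 4 has {square, triangle, star, hexagon} and column 5 has {circle, cross}, leaving only diamond.
Row 6, column 5: row 6 has {circle, square, triangle, hexagon, cross} and column 5 has {circle, diamond, cross}, leaving only star.
Row 1, column 5: row 1 has {circle, square, triangle, diamond, cross} and column 5 has {circle, star, diamond, cross}, leaving only hexagon.
Row 1, column 6: row 1 has {circle, square, triangle, hexagon, diamond, cross} and column 6 has {circle, triangle, cross}, leaving only star.
Row 6, column 1: row 6 has {circle, square, triangle, star, hexagon, cross} and column 1 has {triangle, hexagon, cross}, leaving only diamond.
Row 7, column 5: row 7 has {triangle, star, cross} and column 5 has {circle, star, hexagon, diamond, cross}, leaving only square.
Row 2, column 5: row 2 has {} and column 5 has {circle, square, star, hexagon, diamond, cross}, leaving only triangle.
Row 2, column 7: row 2 has {triangle} and column 7 has {circle, square, star, diamond, cross}, leaving only hexagon.
Row 2, column 4: row 2 has {triangle, hexagon} and column 4 has {square, triangle, star, diamond, cross}, leaving only circle.
Row 3 already has {star, cross} and column 4 already has {circle, square, triangle, star, diamond, cross}, so row 3, column 4 must be hexagon.

hexagon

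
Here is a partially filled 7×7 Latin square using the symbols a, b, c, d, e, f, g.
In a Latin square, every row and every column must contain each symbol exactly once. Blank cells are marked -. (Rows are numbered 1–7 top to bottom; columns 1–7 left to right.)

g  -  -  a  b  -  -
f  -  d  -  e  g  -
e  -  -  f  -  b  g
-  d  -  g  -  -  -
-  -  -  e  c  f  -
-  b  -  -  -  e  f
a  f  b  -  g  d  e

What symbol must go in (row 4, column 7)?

Row 1, column 6: row 1 has {a, b, g} and column 6 has {b, d, e, f, g}, leaving only c.
Row 1, column 2: row 1 has {a, b, c, g} and column 2 has {b, d, f}, leaving only e.
Row 1, column 3: row 1 has {a, b, c, e, g} and column 3 has {b, d}, leaving only f.
Row 1, column 7: row 1 has {a, b, c, e, f, g} and column 7 has {e, f, g}, leaving only d.
Row 4, column 6: row 4 has {d, g} and column 6 has {b, c, d, e, f, g}, leaving only a.
Row 4, column 5: row 4 has {a, d, g} and column 5 has {b, c, e, g}, leaving only f.
Row 7, column 4: row 7 has {a, b, d, e, f, g} and column 4 has {a, e, f, g}, leaving only c.
Row 2, column 4: row 2 has {d, e, f, g} and column 4 has {a, c, e, f, g}, leaving only b.
Row 6, column 4: row 6 has {b, e, f} and column 4 has {a, b, c, e, f, g}, leaving only d.
Row 6, column 1: row 6 has {b, d, e, f} and column 1 has {a, e, f, g}, leaving only c.
Row 4, column 1: row 4 has {a, d, f, g} and column 1 has {a, c, e, f, g}, leaving only b.
Row 4 already has {a, b, d, f, g} and column 7 already has {d, e, f, g}, so row 4, column 7 must be c.

c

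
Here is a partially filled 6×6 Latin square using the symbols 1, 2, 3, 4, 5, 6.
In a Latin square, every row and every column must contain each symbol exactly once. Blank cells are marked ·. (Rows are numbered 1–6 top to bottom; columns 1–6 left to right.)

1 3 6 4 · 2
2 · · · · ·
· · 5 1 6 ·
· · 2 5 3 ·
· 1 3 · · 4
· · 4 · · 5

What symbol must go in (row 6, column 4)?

Row 1, column 5: row 1 has {1, 2, 3, 4, 6} and column 5 has {3, 6}, leaving only 5.
Row 2, column 3: row 2 has {2} and column 3 has {2, 3, 4, 5, 6}, leaving only 1.
Row 2, column 5: row 2 has {1, 2} and column 5 has {3, 5, 6}, leaving only 4.
Row 3, column 6: row 3 has {1, 5, 6} and column 6 has {2, 4, 5}, leaving only 3.
Row 2, column 6: row 2 has {1, 2, 4} and column 6 has {2, 3, 4, 5}, leaving only 6.
Row 2, column 2: row 2 has {1, 2, 4, 6} and column 2 has {1, 3}, leaving only 5.
Row 2, column 4: row 2 has {1, 2, 4, 5, 6} and column 4 has {1, 4, 5}, leaving only 3.
Row 3, column 1: row 3 has {1, 3, 5, 6} and column 1 has {1, 2}, leaving only 4.
Row 3, column 2: row 3 has {1, 3, 4, 5, 6} and column 2 has {1, 3, 5}, leaving only 2.
Row 4, column 1: row 4 has {2, 3, 5} and column 1 has {1, 2, 4}, leaving only 6.
Row 4, column 2: row 4 has {2, 3, 5, 6} and column 2 has {1, 2, 3, 5}, leaving only 4.
Row 4, column 6: row 4 has {2, 3, 4, 5, 6} and column 6 has {2, 3, 4, 5, 6}, leaving only 1.
Row 5, column 1: row 5 has {1, 3, 4} and column 1 has {1, 2, 4, 6}, leaving only 5.
Row 5, column 5: row 5 has {1, 3, 4, 5} and column 5 has {3, 4, 5, 6}, leaving only 2.
Row 5, column 4: row 5 has {1, 2, 3, 4, 5} and column 4 has {1, 3, 4, 5}, leaving only 6.
Row 6 already has {4, 5} and column 4 already has {1, 3, 4, 5, 6}, so row 6, column 4 must be 2.

2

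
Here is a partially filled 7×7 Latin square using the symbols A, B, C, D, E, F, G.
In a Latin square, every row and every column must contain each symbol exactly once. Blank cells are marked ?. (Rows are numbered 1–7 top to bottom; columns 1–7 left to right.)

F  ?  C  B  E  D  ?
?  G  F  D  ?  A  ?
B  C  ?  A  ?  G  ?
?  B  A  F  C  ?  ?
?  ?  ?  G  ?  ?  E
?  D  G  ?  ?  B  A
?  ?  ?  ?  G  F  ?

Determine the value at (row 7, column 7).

B

Row 1, column 2: row 1 has {B, C, D, E, F} and column 2 has {B, C, D, G}, leaving only A.
Row 1, column 7: row 1 has {A, B, C, D, E, F} and column 7 has {A, E}, leaving only G.
Row 2, column 5: row 2 has {A, D, F, G} and column 5 has {C, E, G}, leaving only B.
Row 2, column 7: row 2 has {A, B, D, F, G} and column 7 has {A, E, G}, leaving only C.
Row 2, column 1: row 2 has {A, B, C, D, F, G} and column 1 has {B, F}, leaving only E.
Row 4, column 6: row 4 has {A, B, C, F} and column 6 has {A, B, D, F, G}, leaving only E.
Row 4, column 7: row 4 has {A, B, C, E, F} and column 7 has {A, C, E, G}, leaving only D.
Row 7 already has {F, G} and column 7 already has {A, C, D, E, G}, so row 7, column 7 must be B.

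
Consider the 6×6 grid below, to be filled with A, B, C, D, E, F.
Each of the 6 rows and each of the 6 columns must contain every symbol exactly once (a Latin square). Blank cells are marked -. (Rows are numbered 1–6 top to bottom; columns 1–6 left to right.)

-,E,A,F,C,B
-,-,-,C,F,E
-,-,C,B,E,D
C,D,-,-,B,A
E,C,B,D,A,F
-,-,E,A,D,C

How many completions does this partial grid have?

Row 1, column 1: eliminating its row and column leaves {D}.
Row 2, column 1: eliminating its row and column leaves {A, B, D}.
Row 2, column 2: eliminating its row and column leaves {A, B}.
Row 2, column 3: eliminating its row and column leaves {D}.
Row 3, column 1: eliminating its row and column leaves {A, F}.
Row 3, column 2: eliminating its row and column leaves {A, F}.
Row 4, column 3: eliminating its row and column leaves {F}.
Row 4, column 4: eliminating its row and column leaves {E}.
Row 6, column 1: eliminating its row and column leaves {B, F}.
Row 6, column 2: eliminating its row and column leaves {B, F}.
Enumerating the assignments across these blanks that avoid any row or column repeat gives 2 completions.

2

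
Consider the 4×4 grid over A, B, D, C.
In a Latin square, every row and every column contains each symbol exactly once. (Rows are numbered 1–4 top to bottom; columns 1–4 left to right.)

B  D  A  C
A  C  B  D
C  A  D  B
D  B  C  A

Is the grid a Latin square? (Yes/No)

Yes

Each row is a permutation of the 4 symbols, and so is each column.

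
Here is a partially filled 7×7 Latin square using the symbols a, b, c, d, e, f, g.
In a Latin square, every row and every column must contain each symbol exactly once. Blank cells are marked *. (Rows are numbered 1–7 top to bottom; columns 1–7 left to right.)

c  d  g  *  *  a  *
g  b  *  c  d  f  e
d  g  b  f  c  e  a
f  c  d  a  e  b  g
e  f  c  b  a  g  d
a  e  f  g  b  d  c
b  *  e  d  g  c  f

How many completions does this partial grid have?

Row 1, column 4: eliminating its row and column leaves {e}.
Row 1, column 5: eliminating its row and column leaves {f}.
Row 1, column 7: eliminating its row and column leaves {b}.
Row 2, column 3: eliminating its row and column leaves {a}.
Row 7, column 2: eliminating its row and column leaves {a}.
Only one assignment across all blanks avoids any row or column repeat, giving 1 completion.

1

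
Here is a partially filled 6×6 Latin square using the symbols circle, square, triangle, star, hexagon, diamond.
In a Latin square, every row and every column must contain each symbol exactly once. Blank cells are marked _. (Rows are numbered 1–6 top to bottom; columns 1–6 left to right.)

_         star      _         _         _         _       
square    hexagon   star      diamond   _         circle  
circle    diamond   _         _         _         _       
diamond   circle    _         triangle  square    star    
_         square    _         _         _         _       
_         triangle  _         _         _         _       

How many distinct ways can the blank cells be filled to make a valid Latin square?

Row 1, column 1: eliminating its row and column leaves {triangle, hexagon}.
Row 1, column 3: eliminating its row and column leaves {circle, square, triangle, hexagon, diamond}.
Row 1, column 4: eliminating its row and column leaves {circle, square, hexagon}.
Row 1, column 5: eliminating its row and column leaves {circle, triangle, hexagon, diamond}.
Row 1, column 6: eliminating its row and column leaves {square, triangle, hexagon, diamond}.
Row 2, column 5: eliminating its row and column leaves {triangle}.
Row 3, column 3: eliminating its row and column leaves {square, triangle, hexagon}.
Row 3, column 4: eliminating its row and column leaves {square, star, hexagon}.
Row 3, column 5: eliminating its row and column leaves {triangle, star, hexagon}.
Row 3, column 6: eliminating its row and column leaves {square, triangle, hexagon}.
Row 4, column 3: eliminating its row and column leaves {hexagon}.
Row 5, column 1: eliminating its row and column leaves {triangle, star, hexagon}.
Row 5, column 3: eliminating its row and column leaves {circle, triangle, hexagon, diamond}.
Row 5, column 4: eliminating its row and column leaves {circle, star, hexagon}.
Row 5, column 5: eliminating its row and column leaves {circle, triangle, star, hexagon, diamond}.
Row 5, column 6: eliminating its row and column leaves {triangle, hexagon, diamond}.
Row 6, column 1: eliminating its row and column leaves {star, hexagon}.
Row 6, column 3: eliminating its row and column leaves {circle, square, hexagon, diamond}.
Row 6, column 4: eliminating its row and column leaves {circle, square, star, hexagon}.
Row 6, column 5: eliminating its row and column leaves {circle, star, hexagon, diamond}.
Row 6, column 6: eliminating its row and column leaves {square, hexagon, diamond}.
Enumerating the assignments across these blanks that avoid any row or column repeat gives 48 completions.

48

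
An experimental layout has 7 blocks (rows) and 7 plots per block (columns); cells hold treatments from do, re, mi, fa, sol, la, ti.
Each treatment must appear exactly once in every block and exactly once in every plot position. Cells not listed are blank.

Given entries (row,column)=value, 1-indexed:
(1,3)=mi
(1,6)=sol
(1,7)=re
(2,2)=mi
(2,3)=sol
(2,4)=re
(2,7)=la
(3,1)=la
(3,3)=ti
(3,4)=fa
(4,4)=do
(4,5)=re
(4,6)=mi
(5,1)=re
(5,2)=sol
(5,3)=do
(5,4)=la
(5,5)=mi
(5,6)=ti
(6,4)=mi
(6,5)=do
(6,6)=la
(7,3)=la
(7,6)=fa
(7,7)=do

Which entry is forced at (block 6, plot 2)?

Block 1, plot 4: block 1 has {re, mi, sol} and plot 4 has {do, re, mi, fa, la}, leaving only ti.
Block 2, plot 6: block 2 has {re, mi, sol, la} and plot 6 has {mi, fa, sol, la, ti}, leaving only do.
Block 3, plot 5: block 3 has {fa, la, ti} and plot 5 has {do, re, mi}, leaving only sol.
Block 3, plot 6: block 3 has {fa, sol, la, ti} and plot 6 has {do, mi, fa, sol, la, ti}, leaving only re.
Block 3, plot 2: block 3 has {re, fa, sol, la, ti} and plot 2 has {mi, sol}, leaving only do.
Block 3, plot 7: block 3 has {do, re, fa, sol, la, ti} and plot 7 has {do, re, la}, leaving only mi.
Block 4, plot 3: block 4 has {do, re, mi} and plot 3 has {do, mi, sol, la, ti}, leaving only fa.
Block 5, plot 7: block 5 has {do, re, mi, sol, la, ti} and plot 7 has {do, re, mi, la}, leaving only fa.
Block 6, plot 3: block 6 has {do, mi, la} and plot 3 has {do, mi, fa, sol, la, ti}, leaving only re.
Block 7, plot 4: block 7 has {do, fa, la} and plot 4 has {do, re, mi, fa, la, ti}, leaving only sol.
Block 7, plot 5: block 7 has {do, fa, sol, la} and plot 5 has {do, re, mi, sol}, leaving only ti.
Block 2, plot 5: block 2 has {do, re, mi, sol, la} and plot 5 has {do, re, mi, sol, ti}, leaving only fa.
Block 1, plot 5: block 1 has {re, mi, sol, ti} and plot 5 has {do, re, mi, fa, sol, ti}, leaving only la.
Block 1, plot 2: block 1 has {re, mi, sol, la, ti} and plot 2 has {do, mi, sol}, leaving only fa.
Block 6 already has {do, re, mi, la} and plot 2 already has {do, mi, fa, sol}, so block 6, plot 2 must be ti.

ti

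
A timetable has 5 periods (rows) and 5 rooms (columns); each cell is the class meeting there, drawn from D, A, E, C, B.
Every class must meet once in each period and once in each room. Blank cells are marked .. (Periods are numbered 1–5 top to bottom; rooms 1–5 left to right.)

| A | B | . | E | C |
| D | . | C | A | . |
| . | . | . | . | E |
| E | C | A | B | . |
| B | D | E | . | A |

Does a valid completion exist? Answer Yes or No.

Yes

No period or room among the givens repeats a symbol, and propagating forced cells runs into no contradiction.
One valid completion exists (for instance, A B D E C / D E C A B / C A B D E / E C A B D / B D E C A).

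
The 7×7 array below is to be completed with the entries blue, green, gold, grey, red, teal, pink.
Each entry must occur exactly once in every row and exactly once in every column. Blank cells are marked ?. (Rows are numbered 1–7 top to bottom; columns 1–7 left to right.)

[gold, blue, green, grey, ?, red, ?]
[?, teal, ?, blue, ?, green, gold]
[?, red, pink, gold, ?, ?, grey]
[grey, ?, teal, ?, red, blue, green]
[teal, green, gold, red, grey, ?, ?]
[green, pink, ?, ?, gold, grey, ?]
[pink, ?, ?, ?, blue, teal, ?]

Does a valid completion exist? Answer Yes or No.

No

Row 3, column 6: row 3 together with column 6 already contain {blue, green, gold, grey, red, teal, pink} — every symbol — so nothing can go there. The grid has no valid completion.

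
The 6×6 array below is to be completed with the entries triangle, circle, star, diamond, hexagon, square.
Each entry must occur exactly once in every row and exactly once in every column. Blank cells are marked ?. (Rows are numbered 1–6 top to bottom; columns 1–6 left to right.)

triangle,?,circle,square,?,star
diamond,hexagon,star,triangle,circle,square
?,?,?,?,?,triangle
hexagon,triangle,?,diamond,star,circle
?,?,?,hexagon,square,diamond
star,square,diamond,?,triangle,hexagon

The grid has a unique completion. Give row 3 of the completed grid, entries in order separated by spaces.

square circle hexagon star diamond triangle

Row 1, column 2: row 1 has {triangle, circle, star, square} and column 2 has {triangle, hexagon, square}, leaving only diamond.
Row 1, column 5: row 1 has {triangle, circle, star, diamond, square} and column 5 has {triangle, circle, star, square}, leaving only hexagon.
Row 3, column 5: row 3 has {triangle} and column 5 has {triangle, circle, star, hexagon, square}, leaving only diamond.
Row 4, column 3: row 4 has {triangle, circle, star, diamond, hexagon} and column 3 has {circle, star, diamond}, leaving only square.
Row 3, column 3: row 3 has {triangle, diamond} and column 3 has {circle, star, diamond, square}, leaving only hexagon.
Row 5, column 1: row 5 has {diamond, hexagon, square} and column 1 has {triangle, star, diamond, hexagon}, leaving only circle.
Row 3, column 1: row 3 has {triangle, diamond, hexagon} and column 1 has {triangle, circle, star, diamond, hexagon}, leaving only square.
Row 5, column 2: row 5 has {circle, diamond, hexagon, square} and column 2 has {triangle, diamond, hexagon, square}, leaving only star.
Row 3, column 2: row 3 has {triangle, diamond, hexagon, square} and column 2 has {triangle, star, diamond, hexagon, square}, leaving only circle.
Row 3, column 4: row 3 has {triangle, circle, diamond, hexagon, square} and column 4 has {triangle, diamond, hexagon, square}, leaving only star.
So row 3 reads: square circle hexagon star diamond triangle.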